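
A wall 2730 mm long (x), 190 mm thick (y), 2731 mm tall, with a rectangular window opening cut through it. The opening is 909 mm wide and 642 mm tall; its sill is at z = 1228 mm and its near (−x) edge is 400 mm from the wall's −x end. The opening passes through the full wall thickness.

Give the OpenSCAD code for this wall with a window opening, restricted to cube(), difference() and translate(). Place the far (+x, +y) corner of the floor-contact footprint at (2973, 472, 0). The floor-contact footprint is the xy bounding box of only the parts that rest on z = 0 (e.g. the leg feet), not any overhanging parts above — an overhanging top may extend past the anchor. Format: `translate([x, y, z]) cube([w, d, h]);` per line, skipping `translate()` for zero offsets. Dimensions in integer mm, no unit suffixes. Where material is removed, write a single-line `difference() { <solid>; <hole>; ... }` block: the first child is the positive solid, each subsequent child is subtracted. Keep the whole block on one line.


difference() { translate([243, 282, 0]) cube([2730, 190, 2731]); translate([643, 282, 1228]) cube([909, 190, 642]); }


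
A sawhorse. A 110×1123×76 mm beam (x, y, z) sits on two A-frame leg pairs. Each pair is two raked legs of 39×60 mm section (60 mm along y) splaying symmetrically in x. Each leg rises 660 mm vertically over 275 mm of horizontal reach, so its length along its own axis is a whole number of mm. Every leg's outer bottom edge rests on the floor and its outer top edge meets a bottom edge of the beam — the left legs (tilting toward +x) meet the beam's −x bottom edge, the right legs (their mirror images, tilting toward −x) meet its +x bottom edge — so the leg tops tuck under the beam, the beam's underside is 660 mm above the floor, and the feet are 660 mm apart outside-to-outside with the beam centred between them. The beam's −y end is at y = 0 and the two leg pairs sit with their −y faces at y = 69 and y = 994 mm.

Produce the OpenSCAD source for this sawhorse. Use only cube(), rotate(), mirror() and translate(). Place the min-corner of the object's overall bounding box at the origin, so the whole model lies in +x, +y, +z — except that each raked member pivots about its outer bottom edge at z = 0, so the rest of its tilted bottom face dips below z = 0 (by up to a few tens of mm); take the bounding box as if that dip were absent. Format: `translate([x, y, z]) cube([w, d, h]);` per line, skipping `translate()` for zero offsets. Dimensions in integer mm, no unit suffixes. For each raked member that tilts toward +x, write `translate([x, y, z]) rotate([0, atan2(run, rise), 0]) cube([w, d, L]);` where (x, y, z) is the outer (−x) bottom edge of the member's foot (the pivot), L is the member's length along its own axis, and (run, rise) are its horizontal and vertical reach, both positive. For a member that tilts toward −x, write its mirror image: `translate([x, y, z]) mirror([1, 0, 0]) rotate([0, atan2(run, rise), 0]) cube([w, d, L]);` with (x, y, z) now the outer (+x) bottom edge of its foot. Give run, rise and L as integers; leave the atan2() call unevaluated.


translate([275, 0, 660]) cube([110, 1123, 76]);
translate([0, 69, 0]) rotate([0, atan2(275, 660), 0]) cube([39, 60, 715]);
translate([660, 69, 0]) mirror([1, 0, 0]) rotate([0, atan2(275, 660), 0]) cube([39, 60, 715]);
translate([0, 994, 0]) rotate([0, atan2(275, 660), 0]) cube([39, 60, 715]);
translate([660, 994, 0]) mirror([1, 0, 0]) rotate([0, atan2(275, 660), 0]) cube([39, 60, 715]);


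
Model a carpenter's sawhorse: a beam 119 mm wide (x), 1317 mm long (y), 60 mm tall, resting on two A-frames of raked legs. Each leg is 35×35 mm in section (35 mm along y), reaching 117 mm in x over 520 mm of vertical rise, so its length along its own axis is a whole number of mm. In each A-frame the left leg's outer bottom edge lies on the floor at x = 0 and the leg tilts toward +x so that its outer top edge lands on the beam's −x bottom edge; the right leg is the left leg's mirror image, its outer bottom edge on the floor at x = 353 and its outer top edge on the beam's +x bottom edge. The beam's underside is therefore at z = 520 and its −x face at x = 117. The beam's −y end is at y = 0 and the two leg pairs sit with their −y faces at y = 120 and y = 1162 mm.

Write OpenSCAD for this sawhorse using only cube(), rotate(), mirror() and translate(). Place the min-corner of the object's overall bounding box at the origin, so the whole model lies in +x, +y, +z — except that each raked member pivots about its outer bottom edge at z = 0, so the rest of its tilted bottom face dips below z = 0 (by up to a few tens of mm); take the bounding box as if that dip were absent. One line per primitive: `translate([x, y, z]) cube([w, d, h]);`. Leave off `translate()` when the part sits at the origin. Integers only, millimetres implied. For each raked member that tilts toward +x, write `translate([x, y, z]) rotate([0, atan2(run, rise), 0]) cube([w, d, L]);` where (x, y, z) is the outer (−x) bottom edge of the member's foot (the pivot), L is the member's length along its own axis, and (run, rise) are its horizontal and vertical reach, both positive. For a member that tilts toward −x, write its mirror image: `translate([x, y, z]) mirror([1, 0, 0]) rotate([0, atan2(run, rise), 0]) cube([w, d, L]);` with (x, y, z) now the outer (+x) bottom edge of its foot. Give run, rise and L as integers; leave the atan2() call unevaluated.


// leg length = √(117² + 520²) = 533
// right-leg outer foot x = 2·117 + 119 = 353
// beam min-corner = (117, 0, 520)
translate([117, 0, 520]) cube([119, 1317, 60]);
translate([0, 120, 0]) rotate([0, atan2(117, 520), 0]) cube([35, 35, 533]);
translate([353, 120, 0]) mirror([1, 0, 0]) rotate([0, atan2(117, 520), 0]) cube([35, 35, 533]);
translate([0, 1162, 0]) rotate([0, atan2(117, 520), 0]) cube([35, 35, 533]);
translate([353, 1162, 0]) mirror([1, 0, 0]) rotate([0, atan2(117, 520), 0]) cube([35, 35, 533]);


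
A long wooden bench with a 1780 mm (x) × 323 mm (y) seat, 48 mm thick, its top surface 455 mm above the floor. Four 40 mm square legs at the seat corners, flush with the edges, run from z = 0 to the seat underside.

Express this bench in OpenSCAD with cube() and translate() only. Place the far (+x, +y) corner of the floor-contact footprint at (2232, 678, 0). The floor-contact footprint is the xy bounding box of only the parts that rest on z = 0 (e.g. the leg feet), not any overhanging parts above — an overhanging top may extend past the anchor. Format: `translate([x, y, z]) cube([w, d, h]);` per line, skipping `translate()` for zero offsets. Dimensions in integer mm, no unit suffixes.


// leg_h = 455 − 48 = 407
translate([452, 355, 407]) cube([1780, 323, 48]);
translate([452, 355, 0]) cube([40, 40, 407]);
translate([452, 638, 0]) cube([40, 40, 407]);
translate([2192, 355, 0]) cube([40, 40, 407]);
translate([2192, 638, 0]) cube([40, 40, 407]);


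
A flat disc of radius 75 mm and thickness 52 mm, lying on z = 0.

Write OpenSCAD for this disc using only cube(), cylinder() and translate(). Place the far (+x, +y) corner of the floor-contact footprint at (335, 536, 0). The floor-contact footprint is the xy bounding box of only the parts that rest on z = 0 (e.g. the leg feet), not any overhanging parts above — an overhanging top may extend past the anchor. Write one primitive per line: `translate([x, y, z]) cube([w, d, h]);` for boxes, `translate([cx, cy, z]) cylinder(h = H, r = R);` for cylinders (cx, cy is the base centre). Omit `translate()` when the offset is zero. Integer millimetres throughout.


translate([260, 461, 0]) cylinder(h = 52, r = 75);


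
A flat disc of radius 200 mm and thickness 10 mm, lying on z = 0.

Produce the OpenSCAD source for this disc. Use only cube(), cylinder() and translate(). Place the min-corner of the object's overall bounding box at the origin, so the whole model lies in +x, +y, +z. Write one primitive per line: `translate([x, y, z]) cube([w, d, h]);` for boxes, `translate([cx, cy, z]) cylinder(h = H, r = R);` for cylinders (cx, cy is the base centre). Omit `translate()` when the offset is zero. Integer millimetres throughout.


translate([200, 200, 0]) cylinder(h = 10, r = 200);


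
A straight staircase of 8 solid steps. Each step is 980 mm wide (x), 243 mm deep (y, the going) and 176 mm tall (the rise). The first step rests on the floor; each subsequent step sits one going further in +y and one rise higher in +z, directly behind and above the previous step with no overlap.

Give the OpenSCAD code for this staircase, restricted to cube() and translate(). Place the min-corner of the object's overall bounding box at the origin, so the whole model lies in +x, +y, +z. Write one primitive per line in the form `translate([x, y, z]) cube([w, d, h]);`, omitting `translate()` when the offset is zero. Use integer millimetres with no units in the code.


cube([980, 243, 176]);
translate([0, 243, 176]) cube([980, 243, 176]);
translate([0, 486, 352]) cube([980, 243, 176]);
translate([0, 729, 528]) cube([980, 243, 176]);
translate([0, 972, 704]) cube([980, 243, 176]);
translate([0, 1215, 880]) cube([980, 243, 176]);
translate([0, 1458, 1056]) cube([980, 243, 176]);
translate([0, 1701, 1232]) cube([980, 243, 176]);


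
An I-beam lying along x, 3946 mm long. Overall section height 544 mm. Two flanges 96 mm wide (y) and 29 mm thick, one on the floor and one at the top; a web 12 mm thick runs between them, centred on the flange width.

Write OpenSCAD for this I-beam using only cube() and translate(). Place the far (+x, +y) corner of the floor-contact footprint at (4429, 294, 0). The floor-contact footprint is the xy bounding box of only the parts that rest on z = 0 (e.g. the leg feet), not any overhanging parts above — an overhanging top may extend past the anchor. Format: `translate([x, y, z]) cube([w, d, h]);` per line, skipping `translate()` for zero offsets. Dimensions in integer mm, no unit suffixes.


translate([483, 198, 0]) cube([3946, 96, 29]);
translate([483, 240, 29]) cube([3946, 12, 486]);
translate([483, 198, 515]) cube([3946, 96, 29]);


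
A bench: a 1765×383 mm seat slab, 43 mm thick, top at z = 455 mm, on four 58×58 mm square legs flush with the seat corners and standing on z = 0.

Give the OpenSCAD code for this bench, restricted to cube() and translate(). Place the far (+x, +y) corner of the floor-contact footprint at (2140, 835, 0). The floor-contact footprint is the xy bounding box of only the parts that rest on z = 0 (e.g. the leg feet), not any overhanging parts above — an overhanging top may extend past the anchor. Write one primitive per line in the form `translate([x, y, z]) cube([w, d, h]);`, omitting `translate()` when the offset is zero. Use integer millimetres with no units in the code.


translate([375, 452, 412]) cube([1765, 383, 43]);
translate([375, 452, 0]) cube([58, 58, 412]);
translate([375, 777, 0]) cube([58, 58, 412]);
translate([2082, 452, 0]) cube([58, 58, 412]);
translate([2082, 777, 0]) cube([58, 58, 412]);


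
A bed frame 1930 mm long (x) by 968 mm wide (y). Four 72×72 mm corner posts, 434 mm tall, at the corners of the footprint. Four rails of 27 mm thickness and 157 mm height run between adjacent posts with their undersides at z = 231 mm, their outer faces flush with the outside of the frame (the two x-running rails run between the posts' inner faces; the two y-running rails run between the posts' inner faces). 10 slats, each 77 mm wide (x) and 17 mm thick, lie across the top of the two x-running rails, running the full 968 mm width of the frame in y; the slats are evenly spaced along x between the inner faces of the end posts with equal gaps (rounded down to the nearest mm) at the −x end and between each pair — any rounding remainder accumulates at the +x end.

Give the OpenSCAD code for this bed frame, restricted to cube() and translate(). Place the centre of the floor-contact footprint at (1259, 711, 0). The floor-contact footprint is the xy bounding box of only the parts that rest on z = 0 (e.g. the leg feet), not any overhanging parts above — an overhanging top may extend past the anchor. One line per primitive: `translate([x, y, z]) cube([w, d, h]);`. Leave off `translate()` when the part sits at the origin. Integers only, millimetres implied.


translate([294, 227, 0]) cube([72, 72, 434]);
translate([294, 1123, 0]) cube([72, 72, 434]);
translate([2152, 227, 0]) cube([72, 72, 434]);
translate([2152, 1123, 0]) cube([72, 72, 434]);
translate([366, 227, 231]) cube([1786, 27, 157]);
translate([366, 1168, 231]) cube([1786, 27, 157]);
translate([294, 299, 231]) cube([27, 824, 157]);
translate([2197, 299, 231]) cube([27, 824, 157]);
translate([458, 227, 388]) cube([77, 968, 17]);
translate([627, 227, 388]) cube([77, 968, 17]);
translate([796, 227, 388]) cube([77, 968, 17]);
translate([965, 227, 388]) cube([77, 968, 17]);
translate([1134, 227, 388]) cube([77, 968, 17]);
translate([1303, 227, 388]) cube([77, 968, 17]);
translate([1472, 227, 388]) cube([77, 968, 17]);
translate([1641, 227, 388]) cube([77, 968, 17]);
translate([1810, 227, 388]) cube([77, 968, 17]);
translate([1979, 227, 388]) cube([77, 968, 17]);


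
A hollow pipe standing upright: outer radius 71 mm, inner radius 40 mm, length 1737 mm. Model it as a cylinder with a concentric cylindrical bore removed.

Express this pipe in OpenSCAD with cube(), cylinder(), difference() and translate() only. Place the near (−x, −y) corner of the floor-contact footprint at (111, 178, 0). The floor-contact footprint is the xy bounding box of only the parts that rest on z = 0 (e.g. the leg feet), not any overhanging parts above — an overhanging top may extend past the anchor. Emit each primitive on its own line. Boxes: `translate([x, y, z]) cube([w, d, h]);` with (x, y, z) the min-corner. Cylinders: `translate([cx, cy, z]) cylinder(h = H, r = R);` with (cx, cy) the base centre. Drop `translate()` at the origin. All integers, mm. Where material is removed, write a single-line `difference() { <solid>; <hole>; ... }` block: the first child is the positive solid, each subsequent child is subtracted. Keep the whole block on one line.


difference() { translate([182, 249, 0]) cylinder(h = 1737, r = 71); translate([182, 249, 0]) cylinder(h = 1737, r = 40); }


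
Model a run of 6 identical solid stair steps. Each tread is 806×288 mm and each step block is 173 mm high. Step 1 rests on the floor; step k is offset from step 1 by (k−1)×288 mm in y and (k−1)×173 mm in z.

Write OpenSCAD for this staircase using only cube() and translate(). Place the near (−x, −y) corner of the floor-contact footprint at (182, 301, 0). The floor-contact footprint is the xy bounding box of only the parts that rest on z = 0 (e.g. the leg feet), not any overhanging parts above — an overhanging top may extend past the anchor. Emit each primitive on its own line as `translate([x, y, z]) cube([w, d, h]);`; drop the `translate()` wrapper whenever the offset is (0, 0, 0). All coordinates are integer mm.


translate([182, 301, 0]) cube([806, 288, 173]);
translate([182, 589, 173]) cube([806, 288, 173]);
translate([182, 877, 346]) cube([806, 288, 173]);
translate([182, 1165, 519]) cube([806, 288, 173]);
translate([182, 1453, 692]) cube([806, 288, 173]);
translate([182, 1741, 865]) cube([806, 288, 173]);


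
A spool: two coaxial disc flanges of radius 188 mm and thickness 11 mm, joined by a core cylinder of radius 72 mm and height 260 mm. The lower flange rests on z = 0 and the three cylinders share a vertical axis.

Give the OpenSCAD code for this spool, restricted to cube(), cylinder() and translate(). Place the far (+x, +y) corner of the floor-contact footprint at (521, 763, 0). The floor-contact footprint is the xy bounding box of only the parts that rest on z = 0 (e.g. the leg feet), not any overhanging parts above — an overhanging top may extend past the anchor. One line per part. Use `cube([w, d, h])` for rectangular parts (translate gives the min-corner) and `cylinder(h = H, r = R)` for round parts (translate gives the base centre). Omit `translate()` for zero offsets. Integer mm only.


translate([333, 575, 0]) cylinder(h = 11, r = 188);
translate([333, 575, 11]) cylinder(h = 260, r = 72);
translate([333, 575, 271]) cylinder(h = 11, r = 188);


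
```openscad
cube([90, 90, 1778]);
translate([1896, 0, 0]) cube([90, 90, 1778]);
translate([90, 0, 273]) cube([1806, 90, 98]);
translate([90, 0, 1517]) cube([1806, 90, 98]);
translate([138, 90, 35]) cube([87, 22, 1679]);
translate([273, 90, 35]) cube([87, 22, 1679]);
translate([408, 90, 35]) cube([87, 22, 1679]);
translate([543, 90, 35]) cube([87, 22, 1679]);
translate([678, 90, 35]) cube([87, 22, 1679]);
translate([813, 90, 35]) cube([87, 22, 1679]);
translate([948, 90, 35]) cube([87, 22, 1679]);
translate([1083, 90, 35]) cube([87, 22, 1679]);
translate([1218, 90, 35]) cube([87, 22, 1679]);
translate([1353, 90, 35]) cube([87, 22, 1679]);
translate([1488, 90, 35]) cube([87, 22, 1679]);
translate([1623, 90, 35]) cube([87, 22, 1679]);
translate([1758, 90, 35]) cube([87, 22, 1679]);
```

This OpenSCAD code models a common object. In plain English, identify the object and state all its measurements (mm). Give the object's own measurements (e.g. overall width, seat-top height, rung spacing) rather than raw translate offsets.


A fence section. Two 90×90 mm posts, 1778 mm tall, stand on the floor with a clear span of 1806 mm between their inner faces. Two horizontal rails of 90×98 mm section span the gap between the posts with their undersides at z = 273 mm and z = 1517 mm, flush with the posts' −y face. 13 pickets, each 87 mm wide, 22 mm thick and 1679 mm tall, are fixed to the +y face of the rails with their bottoms at z = 35 mm, spaced across the span with a 48 mm gap after the −x post and between neighbouring pickets, with 51 mm left before the +x post.


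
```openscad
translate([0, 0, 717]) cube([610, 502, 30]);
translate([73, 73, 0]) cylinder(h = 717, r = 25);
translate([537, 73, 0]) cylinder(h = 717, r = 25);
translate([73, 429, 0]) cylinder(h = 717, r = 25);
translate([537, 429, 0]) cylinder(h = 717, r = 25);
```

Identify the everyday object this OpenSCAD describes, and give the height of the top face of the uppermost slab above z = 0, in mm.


A table. The table height is 747 mm.

A 610×502×30 slab sits at z = 717 on four Ø50 mm round legs — a table. The top surface is at 717 + 30 = 747 mm.


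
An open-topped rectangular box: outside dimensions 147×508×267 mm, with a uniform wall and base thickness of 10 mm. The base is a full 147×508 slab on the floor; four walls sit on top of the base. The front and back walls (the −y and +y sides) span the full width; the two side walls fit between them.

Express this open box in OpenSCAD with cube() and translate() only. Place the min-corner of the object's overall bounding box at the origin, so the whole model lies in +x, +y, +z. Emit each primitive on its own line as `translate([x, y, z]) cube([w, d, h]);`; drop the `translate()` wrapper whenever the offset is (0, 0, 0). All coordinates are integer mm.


cube([147, 508, 10]);
translate([0, 0, 10]) cube([147, 10, 257]);
translate([0, 498, 10]) cube([147, 10, 257]);
translate([0, 10, 10]) cube([10, 488, 257]);
translate([137, 10, 10]) cube([10, 488, 257]);


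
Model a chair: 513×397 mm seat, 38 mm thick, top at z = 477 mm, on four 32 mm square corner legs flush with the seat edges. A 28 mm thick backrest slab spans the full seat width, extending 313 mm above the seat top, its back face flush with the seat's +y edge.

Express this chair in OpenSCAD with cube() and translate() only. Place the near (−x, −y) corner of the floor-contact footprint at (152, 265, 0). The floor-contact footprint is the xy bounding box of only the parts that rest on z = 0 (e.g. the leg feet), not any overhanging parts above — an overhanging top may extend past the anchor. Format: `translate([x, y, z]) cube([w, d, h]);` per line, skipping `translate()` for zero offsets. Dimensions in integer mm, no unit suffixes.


translate([152, 265, 439]) cube([513, 397, 38]);
translate([152, 265, 0]) cube([32, 32, 439]);
translate([633, 265, 0]) cube([32, 32, 439]);
translate([152, 630, 0]) cube([32, 32, 439]);
translate([633, 630, 0]) cube([32, 32, 439]);
translate([152, 634, 477]) cube([513, 28, 313]);


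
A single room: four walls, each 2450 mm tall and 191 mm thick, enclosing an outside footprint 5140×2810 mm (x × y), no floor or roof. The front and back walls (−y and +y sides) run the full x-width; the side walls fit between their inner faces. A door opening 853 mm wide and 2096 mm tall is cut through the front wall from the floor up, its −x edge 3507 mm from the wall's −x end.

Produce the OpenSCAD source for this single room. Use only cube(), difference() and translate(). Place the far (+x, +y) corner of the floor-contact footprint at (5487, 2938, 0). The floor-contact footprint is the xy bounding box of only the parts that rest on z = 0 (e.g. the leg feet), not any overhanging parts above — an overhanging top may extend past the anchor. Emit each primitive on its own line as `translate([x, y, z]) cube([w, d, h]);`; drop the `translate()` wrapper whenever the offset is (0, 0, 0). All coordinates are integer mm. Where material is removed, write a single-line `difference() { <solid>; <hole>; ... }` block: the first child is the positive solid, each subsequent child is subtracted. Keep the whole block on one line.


difference() { translate([347, 128, 0]) cube([5140, 191, 2450]); translate([3854, 128, 0]) cube([853, 191, 2096]); }
translate([347, 2747, 0]) cube([5140, 191, 2450]);
translate([347, 319, 0]) cube([191, 2428, 2450]);
translate([5296, 319, 0]) cube([191, 2428, 2450]);


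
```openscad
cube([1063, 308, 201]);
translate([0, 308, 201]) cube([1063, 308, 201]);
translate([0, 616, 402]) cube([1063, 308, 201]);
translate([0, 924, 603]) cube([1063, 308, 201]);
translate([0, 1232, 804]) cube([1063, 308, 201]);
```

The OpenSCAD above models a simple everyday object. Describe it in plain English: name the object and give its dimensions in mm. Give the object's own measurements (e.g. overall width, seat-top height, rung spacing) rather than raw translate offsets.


A straight staircase of 5 solid steps. Each step is 1063 mm wide (x), 308 mm deep (y, the going) and 201 mm tall (the rise). The first step rests on the floor; each subsequent step sits one going further in +y and one rise higher in +z, directly behind and above the previous step with no overlap.


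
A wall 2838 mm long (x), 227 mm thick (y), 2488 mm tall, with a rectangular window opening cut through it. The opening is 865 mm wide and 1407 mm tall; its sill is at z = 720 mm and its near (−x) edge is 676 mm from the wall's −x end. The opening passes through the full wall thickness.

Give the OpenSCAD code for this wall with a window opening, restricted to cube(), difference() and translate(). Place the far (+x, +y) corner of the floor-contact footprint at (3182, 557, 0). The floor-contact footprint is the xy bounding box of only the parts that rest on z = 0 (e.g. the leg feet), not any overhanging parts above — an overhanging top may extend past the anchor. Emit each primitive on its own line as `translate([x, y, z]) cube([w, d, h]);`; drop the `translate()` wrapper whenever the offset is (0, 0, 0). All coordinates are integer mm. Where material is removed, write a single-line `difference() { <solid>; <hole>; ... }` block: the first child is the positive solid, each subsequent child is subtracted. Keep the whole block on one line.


difference() { translate([344, 330, 0]) cube([2838, 227, 2488]); translate([1020, 330, 720]) cube([865, 227, 1407]); }


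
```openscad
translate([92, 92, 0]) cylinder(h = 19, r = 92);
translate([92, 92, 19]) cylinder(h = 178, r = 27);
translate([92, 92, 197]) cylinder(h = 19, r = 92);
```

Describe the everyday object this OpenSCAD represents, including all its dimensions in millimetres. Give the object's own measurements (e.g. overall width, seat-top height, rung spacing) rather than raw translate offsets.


A spool: two coaxial disc flanges of radius 92 mm and thickness 19 mm, joined by a core cylinder of radius 27 mm and height 178 mm. The lower flange rests on z = 0 and the three cylinders share a vertical axis.


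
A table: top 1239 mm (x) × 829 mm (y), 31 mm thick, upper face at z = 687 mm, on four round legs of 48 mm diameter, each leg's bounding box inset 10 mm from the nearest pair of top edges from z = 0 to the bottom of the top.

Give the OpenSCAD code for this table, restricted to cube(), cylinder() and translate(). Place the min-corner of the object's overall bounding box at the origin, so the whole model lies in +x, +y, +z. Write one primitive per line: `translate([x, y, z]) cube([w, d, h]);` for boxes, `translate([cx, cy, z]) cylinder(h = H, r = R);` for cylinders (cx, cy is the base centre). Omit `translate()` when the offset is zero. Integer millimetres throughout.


translate([0, 0, 656]) cube([1239, 829, 31]);
translate([34, 34, 0]) cylinder(h = 656, r = 24);
translate([1205, 34, 0]) cylinder(h = 656, r = 24);
translate([34, 795, 0]) cylinder(h = 656, r = 24);
translate([1205, 795, 0]) cylinder(h = 656, r = 24);


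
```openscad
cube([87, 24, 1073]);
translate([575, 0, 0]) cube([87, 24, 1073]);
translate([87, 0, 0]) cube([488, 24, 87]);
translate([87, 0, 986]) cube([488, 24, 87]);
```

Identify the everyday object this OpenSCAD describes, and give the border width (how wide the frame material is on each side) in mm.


A picture frame. The border width is 87 mm.

Four thin pieces enclosing a rectangular opening — a picture frame. The two full-height stiles are 1073 mm tall; the top rail sits at z = 986 and is 87 mm tall, so the border above the opening is 1073 − 986 = 87 mm, matching the stile x-width.


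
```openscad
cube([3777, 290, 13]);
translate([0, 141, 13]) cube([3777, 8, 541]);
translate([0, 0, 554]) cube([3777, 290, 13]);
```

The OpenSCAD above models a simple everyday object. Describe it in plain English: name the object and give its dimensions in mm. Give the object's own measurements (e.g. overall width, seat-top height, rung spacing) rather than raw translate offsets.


An I-beam lying along x, 3777 mm long. Overall section height 567 mm. Two flanges 290 mm wide (y) and 13 mm thick, one on the floor and one at the top; a web 8 mm thick runs between them, centred on the flange width.


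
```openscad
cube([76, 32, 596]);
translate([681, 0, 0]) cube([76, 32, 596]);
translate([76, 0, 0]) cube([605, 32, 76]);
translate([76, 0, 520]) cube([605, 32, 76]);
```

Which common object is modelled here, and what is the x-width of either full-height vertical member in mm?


A picture frame. The border width is 76 mm.

Four thin pieces enclosing a rectangular opening — a picture frame. The two full-height stiles are 596 mm tall; the top rail sits at z = 520 and is 76 mm tall, so the border above the opening is 596 − 520 = 76 mm, matching the stile x-width.


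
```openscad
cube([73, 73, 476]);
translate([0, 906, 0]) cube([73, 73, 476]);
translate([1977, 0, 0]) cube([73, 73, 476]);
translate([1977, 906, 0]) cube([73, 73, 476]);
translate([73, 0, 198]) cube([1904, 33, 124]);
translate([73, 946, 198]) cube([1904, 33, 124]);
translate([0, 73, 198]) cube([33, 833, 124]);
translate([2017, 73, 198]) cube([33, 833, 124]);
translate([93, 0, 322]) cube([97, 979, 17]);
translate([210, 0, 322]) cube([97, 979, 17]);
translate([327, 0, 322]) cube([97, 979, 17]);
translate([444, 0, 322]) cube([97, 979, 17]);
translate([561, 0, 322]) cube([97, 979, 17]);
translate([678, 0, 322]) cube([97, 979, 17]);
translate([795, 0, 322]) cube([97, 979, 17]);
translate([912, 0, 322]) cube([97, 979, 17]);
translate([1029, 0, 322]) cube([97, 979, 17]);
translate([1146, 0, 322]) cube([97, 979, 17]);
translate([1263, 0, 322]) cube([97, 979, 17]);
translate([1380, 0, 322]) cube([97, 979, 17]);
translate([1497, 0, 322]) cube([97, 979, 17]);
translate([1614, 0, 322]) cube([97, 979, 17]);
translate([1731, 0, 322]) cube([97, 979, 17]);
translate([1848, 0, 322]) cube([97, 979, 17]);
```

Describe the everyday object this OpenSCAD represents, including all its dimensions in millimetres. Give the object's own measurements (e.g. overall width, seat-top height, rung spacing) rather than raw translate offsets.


A bed frame 2050 mm long (x) by 979 mm wide (y). Four 73×73 mm corner posts, 476 mm tall, at the corners of the footprint. Four rails of 33 mm thickness and 124 mm height run between adjacent posts with their undersides at z = 198 mm, their outer faces flush with the outside of the frame (the two x-running rails run between the posts' inner faces; the two y-running rails run between the posts' inner faces). 16 slats, each 97 mm wide (x) and 17 mm thick, lie across the top of the two x-running rails, running the full 979 mm width of the frame in y; along x they sit between the end posts with a 20 mm gap after the −x posts and between neighbouring slats, leaving 32 mm before the +x posts.


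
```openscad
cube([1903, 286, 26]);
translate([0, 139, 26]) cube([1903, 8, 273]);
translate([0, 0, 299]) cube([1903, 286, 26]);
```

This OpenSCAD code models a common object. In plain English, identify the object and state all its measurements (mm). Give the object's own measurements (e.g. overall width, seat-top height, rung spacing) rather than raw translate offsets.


An I-beam lying along x, 1903 mm long. Overall section height 325 mm. Two flanges 286 mm wide (y) and 26 mm thick, one on the floor and one at the top; a web 8 mm thick runs between them, centred on the flange width.


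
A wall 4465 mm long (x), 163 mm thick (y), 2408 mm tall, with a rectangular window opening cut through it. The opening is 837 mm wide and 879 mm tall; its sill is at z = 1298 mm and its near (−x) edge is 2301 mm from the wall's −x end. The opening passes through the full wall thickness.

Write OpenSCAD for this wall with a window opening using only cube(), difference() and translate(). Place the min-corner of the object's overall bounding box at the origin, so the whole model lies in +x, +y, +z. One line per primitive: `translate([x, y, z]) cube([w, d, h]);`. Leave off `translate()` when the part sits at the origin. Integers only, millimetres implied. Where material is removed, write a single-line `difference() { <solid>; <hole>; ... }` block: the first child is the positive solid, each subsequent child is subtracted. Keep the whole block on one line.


difference() { cube([4465, 163, 2408]); translate([2301, 0, 1298]) cube([837, 163, 879]); }


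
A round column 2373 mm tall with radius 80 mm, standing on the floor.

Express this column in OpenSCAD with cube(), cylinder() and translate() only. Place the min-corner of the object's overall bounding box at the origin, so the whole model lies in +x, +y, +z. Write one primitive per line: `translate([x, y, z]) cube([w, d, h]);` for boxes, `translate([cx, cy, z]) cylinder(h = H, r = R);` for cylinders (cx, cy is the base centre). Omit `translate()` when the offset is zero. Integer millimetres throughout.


translate([80, 80, 0]) cylinder(h = 2373, r = 80);


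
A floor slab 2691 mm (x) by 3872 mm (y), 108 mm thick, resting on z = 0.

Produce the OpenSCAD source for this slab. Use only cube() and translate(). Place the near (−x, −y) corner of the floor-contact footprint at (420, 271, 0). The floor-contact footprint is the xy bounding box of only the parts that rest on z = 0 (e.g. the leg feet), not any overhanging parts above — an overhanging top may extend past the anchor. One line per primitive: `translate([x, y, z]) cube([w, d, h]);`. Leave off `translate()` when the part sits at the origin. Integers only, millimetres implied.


translate([420, 271, 0]) cube([2691, 3872, 108]);


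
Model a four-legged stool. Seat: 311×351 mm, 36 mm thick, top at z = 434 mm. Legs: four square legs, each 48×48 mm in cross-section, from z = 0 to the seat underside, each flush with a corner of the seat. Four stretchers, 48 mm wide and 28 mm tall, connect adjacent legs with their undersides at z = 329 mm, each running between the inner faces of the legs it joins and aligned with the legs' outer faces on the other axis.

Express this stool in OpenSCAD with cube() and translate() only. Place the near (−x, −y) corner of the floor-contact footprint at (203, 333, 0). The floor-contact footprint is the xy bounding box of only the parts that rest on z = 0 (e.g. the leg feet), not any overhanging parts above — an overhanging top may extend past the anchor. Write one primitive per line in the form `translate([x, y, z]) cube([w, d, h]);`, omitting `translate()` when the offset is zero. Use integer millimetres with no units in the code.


// leg_h = 434 - 36 = 398
// stretcher span = 311 - 2*48 = 215
translate([203, 333, 398]) cube([311, 351, 36]);
translate([203, 333, 0]) cube([48, 48, 398]);
translate([466, 333, 0]) cube([48, 48, 398]);
translate([203, 636, 0]) cube([48, 48, 398]);
translate([466, 636, 0]) cube([48, 48, 398]);
translate([251, 333, 329]) cube([215, 48, 28]);
translate([251, 636, 329]) cube([215, 48, 28]);
translate([203, 381, 329]) cube([48, 255, 28]);
translate([466, 381, 329]) cube([48, 255, 28]);


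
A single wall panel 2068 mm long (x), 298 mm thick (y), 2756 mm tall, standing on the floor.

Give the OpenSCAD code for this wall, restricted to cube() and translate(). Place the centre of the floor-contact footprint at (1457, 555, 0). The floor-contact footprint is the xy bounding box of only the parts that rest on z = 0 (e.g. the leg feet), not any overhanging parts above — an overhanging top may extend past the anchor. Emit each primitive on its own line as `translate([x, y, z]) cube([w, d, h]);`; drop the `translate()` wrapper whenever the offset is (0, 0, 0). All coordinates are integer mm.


translate([423, 406, 0]) cube([2068, 298, 2756]);


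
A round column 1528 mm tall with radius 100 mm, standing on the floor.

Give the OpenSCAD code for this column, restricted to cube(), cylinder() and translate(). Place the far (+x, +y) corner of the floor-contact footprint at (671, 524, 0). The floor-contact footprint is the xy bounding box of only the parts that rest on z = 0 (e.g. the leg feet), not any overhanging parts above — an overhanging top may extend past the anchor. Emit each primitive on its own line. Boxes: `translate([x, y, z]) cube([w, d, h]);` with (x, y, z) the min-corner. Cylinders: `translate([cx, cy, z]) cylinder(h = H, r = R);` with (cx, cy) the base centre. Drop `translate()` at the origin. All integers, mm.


translate([571, 424, 0]) cylinder(h = 1528, r = 100);


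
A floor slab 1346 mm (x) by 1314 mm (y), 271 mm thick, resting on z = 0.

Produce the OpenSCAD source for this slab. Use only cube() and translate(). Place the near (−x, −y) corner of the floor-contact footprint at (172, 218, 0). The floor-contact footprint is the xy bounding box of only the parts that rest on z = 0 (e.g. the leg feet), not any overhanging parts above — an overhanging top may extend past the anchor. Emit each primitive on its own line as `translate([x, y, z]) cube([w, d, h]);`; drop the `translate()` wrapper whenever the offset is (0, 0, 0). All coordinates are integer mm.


translate([172, 218, 0]) cube([1346, 1314, 271]);


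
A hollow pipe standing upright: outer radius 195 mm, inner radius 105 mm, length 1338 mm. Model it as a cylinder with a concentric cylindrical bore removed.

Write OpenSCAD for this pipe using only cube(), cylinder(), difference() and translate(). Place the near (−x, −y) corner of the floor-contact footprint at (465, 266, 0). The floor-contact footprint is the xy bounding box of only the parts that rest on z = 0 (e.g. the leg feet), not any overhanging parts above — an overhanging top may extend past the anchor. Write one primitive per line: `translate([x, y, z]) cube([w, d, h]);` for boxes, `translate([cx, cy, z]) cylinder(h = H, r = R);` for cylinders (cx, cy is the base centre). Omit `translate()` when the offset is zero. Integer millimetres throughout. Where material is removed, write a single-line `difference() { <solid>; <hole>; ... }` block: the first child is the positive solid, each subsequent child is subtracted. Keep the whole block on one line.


difference() { translate([660, 461, 0]) cylinder(h = 1338, r = 195); translate([660, 461, 0]) cylinder(h = 1338, r = 105); }


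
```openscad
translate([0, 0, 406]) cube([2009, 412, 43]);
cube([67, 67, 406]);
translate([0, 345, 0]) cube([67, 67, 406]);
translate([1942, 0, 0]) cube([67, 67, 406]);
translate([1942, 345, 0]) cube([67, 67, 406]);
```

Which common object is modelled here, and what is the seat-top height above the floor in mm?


A bench. The seat-top height is 449 mm.

A long slab on four corner posts — a bench. The slab sits at z = 406 with thickness 43, so the top is 406 + 43 = 449 mm.


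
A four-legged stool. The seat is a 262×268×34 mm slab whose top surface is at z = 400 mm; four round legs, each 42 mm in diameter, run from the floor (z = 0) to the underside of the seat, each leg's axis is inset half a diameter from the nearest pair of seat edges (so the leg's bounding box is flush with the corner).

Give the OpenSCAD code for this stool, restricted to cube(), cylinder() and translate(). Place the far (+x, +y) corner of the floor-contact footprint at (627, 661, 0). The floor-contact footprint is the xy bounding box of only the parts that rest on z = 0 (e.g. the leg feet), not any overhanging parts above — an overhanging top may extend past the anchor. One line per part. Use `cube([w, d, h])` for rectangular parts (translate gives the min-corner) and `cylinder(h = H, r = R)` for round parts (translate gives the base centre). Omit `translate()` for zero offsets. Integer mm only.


// leg_h = 400 - 34 = 366
translate([365, 393, 366]) cube([262, 268, 34]);
translate([386, 414, 0]) cylinder(h = 366, r = 21);
translate([606, 414, 0]) cylinder(h = 366, r = 21);
translate([386, 640, 0]) cylinder(h = 366, r = 21);
translate([606, 640, 0]) cylinder(h = 366, r = 21);


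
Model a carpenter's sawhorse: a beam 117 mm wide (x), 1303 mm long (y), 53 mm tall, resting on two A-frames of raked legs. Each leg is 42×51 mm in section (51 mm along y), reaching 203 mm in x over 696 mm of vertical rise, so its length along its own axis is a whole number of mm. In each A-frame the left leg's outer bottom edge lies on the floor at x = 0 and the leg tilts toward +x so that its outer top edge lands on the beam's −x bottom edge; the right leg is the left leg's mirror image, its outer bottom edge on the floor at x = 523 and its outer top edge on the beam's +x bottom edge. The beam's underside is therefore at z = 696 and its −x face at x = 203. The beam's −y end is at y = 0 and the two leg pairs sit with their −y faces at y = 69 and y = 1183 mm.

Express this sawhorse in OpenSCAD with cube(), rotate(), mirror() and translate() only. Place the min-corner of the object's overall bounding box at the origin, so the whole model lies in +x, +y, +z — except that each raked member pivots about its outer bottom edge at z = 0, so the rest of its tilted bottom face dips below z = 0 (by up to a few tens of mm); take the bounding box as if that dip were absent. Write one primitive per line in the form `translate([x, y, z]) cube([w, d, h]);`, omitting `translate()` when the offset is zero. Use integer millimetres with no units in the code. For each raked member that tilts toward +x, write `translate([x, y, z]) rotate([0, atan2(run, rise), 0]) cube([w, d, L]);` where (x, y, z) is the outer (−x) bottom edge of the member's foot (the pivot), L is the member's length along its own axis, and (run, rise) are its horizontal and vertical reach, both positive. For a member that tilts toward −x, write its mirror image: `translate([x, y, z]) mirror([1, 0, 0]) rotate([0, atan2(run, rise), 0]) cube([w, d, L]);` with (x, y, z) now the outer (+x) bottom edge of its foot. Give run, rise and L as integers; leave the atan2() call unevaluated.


translate([203, 0, 696]) cube([117, 1303, 53]);
translate([0, 69, 0]) rotate([0, atan2(203, 696), 0]) cube([42, 51, 725]);
translate([523, 69, 0]) mirror([1, 0, 0]) rotate([0, atan2(203, 696), 0]) cube([42, 51, 725]);
translate([0, 1183, 0]) rotate([0, atan2(203, 696), 0]) cube([42, 51, 725]);
translate([523, 1183, 0]) mirror([1, 0, 0]) rotate([0, atan2(203, 696), 0]) cube([42, 51, 725]);
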